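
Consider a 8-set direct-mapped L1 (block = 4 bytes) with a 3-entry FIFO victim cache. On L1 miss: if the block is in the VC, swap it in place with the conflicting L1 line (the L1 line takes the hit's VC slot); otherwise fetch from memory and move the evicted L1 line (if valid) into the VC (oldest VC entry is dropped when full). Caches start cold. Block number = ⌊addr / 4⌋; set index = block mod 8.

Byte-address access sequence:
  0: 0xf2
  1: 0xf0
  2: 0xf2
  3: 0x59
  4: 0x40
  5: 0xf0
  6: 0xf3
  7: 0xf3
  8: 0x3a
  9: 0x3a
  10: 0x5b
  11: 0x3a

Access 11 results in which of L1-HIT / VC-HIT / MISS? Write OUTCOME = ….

  [0] addr=0xf2 blk=60 s=4: MISS | VC []
  [1] addr=0xf0 blk=60 s=4: L1-HIT | VC []
  [2] addr=0xf2 blk=60 s=4: L1-HIT | VC []
  [3] addr=0x59 blk=22 s=6: MISS | VC []
  [4] addr=0x40 blk=16 s=0: MISS | VC []
  [5] addr=0xf0 blk=60 s=4: L1-HIT | VC []
  [6] addr=0xf3 blk=60 s=4: L1-HIT | VC []
  [7] addr=0xf3 blk=60 s=4: L1-HIT | VC []
  [8] addr=0x3a blk=14 s=6: MISS | VC [22]
  [9] addr=0x3a blk=14 s=6: L1-HIT | VC [22]
  [10] addr=0x5b blk=22 s=6: VC-HIT | VC [14]
  [11] addr=0x3a blk=14 s=6: VC-HIT | VC [22]

OUTCOME = VC-HIT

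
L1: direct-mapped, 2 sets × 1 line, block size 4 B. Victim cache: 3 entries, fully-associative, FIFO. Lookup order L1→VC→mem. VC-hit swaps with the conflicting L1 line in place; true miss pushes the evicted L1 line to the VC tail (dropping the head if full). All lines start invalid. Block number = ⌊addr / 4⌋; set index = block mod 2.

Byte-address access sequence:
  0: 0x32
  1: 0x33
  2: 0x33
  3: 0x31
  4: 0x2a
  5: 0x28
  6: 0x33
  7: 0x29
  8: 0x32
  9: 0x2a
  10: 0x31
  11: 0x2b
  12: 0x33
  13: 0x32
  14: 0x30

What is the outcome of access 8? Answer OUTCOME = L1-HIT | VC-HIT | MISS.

  [0] addr=0x32 blk=12 s=0: MISS | VC []
  [1] addr=0x33 blk=12 s=0: L1-HIT | VC []
  [2] addr=0x33 blk=12 s=0: L1-HIT | VC []
  [3] addr=0x31 blk=12 s=0: L1-HIT | VC []
  [4] addr=0x2a blk=10 s=0: MISS | VC [12]
  [5] addr=0x28 blk=10 s=0: L1-HIT | VC [12]
  [6] addr=0x33 blk=12 s=0: VC-HIT | VC [10]
  [7] addr=0x29 blk=10 s=0: VC-HIT | VC [12]
  [8] addr=0x32 blk=12 s=0: VC-HIT | VC [10]
  [9] addr=0x2a blk=10 s=0: VC-HIT | VC [12]
  [10] addr=0x31 blk=12 s=0: VC-HIT | VC [10]
  [11] addr=0x2b blk=10 s=0: VC-HIT | VC [12]
  [12] addr=0x33 blk=12 s=0: VC-HIT | VC [10]
  [13] addr=0x32 blk=12 s=0: L1-HIT | VC [10]
  [14] addr=0x30 blk=12 s=0: L1-HIT | VC [10]

OUTCOME = VC-HIT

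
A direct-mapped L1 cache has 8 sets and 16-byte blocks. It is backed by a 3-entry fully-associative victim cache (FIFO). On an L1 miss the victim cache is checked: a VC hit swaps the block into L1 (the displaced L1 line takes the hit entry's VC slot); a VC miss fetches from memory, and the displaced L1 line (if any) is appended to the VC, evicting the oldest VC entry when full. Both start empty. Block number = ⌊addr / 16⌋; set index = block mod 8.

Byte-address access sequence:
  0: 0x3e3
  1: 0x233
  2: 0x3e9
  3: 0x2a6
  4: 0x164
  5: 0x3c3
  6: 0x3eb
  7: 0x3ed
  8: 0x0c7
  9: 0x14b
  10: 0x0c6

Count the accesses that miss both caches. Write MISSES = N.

MISSES = 7

  [0] addr=0x3e3 blk=62 s=6: MISS | VC []
  [1] addr=0x233 blk=35 s=3: MISS | VC []
  [2] addr=0x3e9 blk=62 s=6: L1-HIT | VC []
  [3] addr=0x2a6 blk=42 s=2: MISS | VC []
  [4] addr=0x164 blk=22 s=6: MISS | VC [62]
  [5] addr=0x3c3 blk=60 s=4: MISS | VC [62]
  [6] addr=0x3eb blk=62 s=6: VC-HIT | VC [22]
  [7] addr=0x3ed blk=62 s=6: L1-HIT | VC [22]
  [8] addr=0xc7 blk=12 s=4: MISS | VC [22, 60]
  [9] addr=0x14b blk=20 s=4: MISS | VC [22, 60, 12]
  [10] addr=0xc6 blk=12 s=4: VC-HIT | VC [22, 60, 20]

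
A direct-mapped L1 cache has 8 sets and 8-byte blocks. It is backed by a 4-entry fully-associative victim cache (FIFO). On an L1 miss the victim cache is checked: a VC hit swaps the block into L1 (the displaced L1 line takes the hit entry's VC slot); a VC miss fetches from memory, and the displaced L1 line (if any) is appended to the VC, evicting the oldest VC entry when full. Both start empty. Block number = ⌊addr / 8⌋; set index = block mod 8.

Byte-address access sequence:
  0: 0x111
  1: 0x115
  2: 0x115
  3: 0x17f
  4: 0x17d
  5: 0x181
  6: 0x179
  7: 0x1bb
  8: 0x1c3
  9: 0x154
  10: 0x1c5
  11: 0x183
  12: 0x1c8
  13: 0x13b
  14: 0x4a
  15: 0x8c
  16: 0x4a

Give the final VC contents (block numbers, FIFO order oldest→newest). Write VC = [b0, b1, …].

#0 0x111→b34/s2 MISS; vc=[]
#1 0x115→b34/s2 L1-HIT; vc=[]
#2 0x115→b34/s2 L1-HIT; vc=[]
#3 0x17f→b47/s7 MISS; vc=[]
#4 0x17d→b47/s7 L1-HIT; vc=[]
#5 0x181→b48/s0 MISS; vc=[]
#6 0x179→b47/s7 L1-HIT; vc=[]
#7 0x1bb→b55/s7 MISS; vc=[47]
#8 0x1c3→b56/s0 MISS; vc=[47,48]
#9 0x154→b42/s2 MISS; vc=[47,48,34]
#10 0x1c5→b56/s0 L1-HIT; vc=[47,48,34]
#11 0x183→b48/s0 VC-HIT; vc=[47,56,34]
#12 0x1c8→b57/s1 MISS; vc=[47,56,34]
#13 0x13b→b39/s7 MISS; vc=[47,56,34,55]
#14 0x4a→b9/s1 MISS; vc=[56,34,55,57]
#15 0x8c→b17/s1 MISS; vc=[34,55,57,9]
#16 0x4a→b9/s1 VC-HIT; vc=[34,55,57,17]

VC = [34, 55, 57, 17]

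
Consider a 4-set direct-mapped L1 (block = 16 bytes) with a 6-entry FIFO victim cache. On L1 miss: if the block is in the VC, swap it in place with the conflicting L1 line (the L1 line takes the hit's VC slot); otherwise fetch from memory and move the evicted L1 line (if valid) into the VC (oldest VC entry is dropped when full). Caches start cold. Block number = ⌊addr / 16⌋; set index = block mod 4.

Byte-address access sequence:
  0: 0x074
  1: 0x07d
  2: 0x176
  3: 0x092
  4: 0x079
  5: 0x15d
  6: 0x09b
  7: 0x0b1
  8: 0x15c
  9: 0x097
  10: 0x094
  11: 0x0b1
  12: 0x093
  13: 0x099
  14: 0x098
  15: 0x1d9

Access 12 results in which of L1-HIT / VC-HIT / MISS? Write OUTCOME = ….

0: 0x74 (blk 7, set 3) → MISS  vc=[]
1: 0x7d (blk 7, set 3) → L1-HIT  vc=[]
2: 0x176 (blk 23, set 3) → MISS  vc=[7]
3: 0x92 (blk 9, set 1) → MISS  vc=[7]
4: 0x79 (blk 7, set 3) → VC-HIT  vc=[23]
5: 0x15d (blk 21, set 1) → MISS  vc=[23, 9]
6: 0x9b (blk 9, set 1) → VC-HIT  vc=[23, 21]
7: 0xb1 (blk 11, set 3) → MISS  vc=[23, 21, 7]
8: 0x15c (blk 21, set 1) → VC-HIT  vc=[23, 9, 7]
9: 0x97 (blk 9, set 1) → VC-HIT  vc=[23, 21, 7]
10: 0x94 (blk 9, set 1) → L1-HIT  vc=[23, 21, 7]
11: 0xb1 (blk 11, set 3) → L1-HIT  vc=[23, 21, 7]
12: 0x93 (blk 9, set 1) → L1-HIT  vc=[23, 21, 7]
13: 0x99 (blk 9, set 1) → L1-HIT  vc=[23, 21, 7]
14: 0x98 (blk 9, set 1) → L1-HIT  vc=[23, 21, 7]
15: 0x1d9 (blk 29, set 1) → MISS  vc=[23, 21, 7, 9]

OUTCOME = L1-HIT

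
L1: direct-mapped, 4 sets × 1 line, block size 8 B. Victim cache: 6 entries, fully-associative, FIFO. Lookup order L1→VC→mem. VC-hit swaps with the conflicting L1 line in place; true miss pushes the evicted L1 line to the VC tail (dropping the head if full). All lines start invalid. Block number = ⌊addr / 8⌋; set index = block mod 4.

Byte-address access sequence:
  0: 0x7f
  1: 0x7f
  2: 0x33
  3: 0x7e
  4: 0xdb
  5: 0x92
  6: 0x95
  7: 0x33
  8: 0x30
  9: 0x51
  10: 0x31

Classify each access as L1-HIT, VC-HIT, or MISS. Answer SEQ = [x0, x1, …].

SEQ = [MISS, L1-HIT, MISS, L1-HIT, MISS, MISS, L1-HIT, VC-HIT, L1-HIT, MISS, VC-HIT]

  [0] addr=0x7f blk=15 s=3: MISS | VC []
  [1] addr=0x7f blk=15 s=3: L1-HIT | VC []
  [2] addr=0x33 blk=6 s=2: MISS | VC []
  [3] addr=0x7e blk=15 s=3: L1-HIT | VC []
  [4] addr=0xdb blk=27 s=3: MISS | VC [15]
  [5] addr=0x92 blk=18 s=2: MISS | VC [15, 6]
  [6] addr=0x95 blk=18 s=2: L1-HIT | VC [15, 6]
  [7] addr=0x33 blk=6 s=2: VC-HIT | VC [15, 18]
  [8] addr=0x30 blk=6 s=2: L1-HIT | VC [15, 18]
  [9] addr=0x51 blk=10 s=2: MISS | VC [15, 18, 6]
  [10] addr=0x31 blk=6 s=2: VC-HIT | VC [15, 18, 10]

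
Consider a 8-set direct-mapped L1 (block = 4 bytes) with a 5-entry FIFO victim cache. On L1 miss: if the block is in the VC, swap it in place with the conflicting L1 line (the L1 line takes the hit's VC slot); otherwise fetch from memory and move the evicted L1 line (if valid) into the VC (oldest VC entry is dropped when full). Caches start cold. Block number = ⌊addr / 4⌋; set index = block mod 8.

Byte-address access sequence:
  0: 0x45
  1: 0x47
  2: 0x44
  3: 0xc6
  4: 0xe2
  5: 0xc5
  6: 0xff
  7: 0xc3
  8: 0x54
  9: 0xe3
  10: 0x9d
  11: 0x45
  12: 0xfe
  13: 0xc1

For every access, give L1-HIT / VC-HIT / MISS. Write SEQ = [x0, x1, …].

  [0] addr=0x45 blk=17 s=1: MISS | VC []
  [1] addr=0x47 blk=17 s=1: L1-HIT | VC []
  [2] addr=0x44 blk=17 s=1: L1-HIT | VC []
  [3] addr=0xc6 blk=49 s=1: MISS | VC [17]
  [4] addr=0xe2 blk=56 s=0: MISS | VC [17]
  [5] addr=0xc5 blk=49 s=1: L1-HIT | VC [17]
  [6] addr=0xff blk=63 s=7: MISS | VC [17]
  [7] addr=0xc3 blk=48 s=0: MISS | VC [17, 56]
  [8] addr=0x54 blk=21 s=5: MISS | VC [17, 56]
  [9] addr=0xe3 blk=56 s=0: VC-HIT | VC [17, 48]
  [10] addr=0x9d blk=39 s=7: MISS | VC [17, 48, 63]
  [11] addr=0x45 blk=17 s=1: VC-HIT | VC [49, 48, 63]
  [12] addr=0xfe blk=63 s=7: VC-HIT | VC [49, 48, 39]
  [13] addr=0xc1 blk=48 s=0: VC-HIT | VC [49, 56, 39]

SEQ = [MISS, L1-HIT, L1-HIT, MISS, MISS, L1-HIT, MISS, MISS, MISS, VC-HIT, MISS, VC-HIT, VC-HIT, VC-HIT]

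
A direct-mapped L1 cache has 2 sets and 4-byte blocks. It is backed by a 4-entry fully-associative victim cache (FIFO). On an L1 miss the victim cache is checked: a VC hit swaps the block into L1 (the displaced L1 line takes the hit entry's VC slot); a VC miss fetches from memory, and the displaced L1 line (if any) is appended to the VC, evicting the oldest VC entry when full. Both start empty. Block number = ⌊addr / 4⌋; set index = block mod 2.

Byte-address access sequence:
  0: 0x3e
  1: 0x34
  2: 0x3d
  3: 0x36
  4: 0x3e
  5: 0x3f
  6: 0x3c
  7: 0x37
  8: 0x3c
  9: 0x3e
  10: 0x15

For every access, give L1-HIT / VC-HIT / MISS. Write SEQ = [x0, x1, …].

#0 0x3e→b15/s1 MISS; vc=[]
#1 0x34→b13/s1 MISS; vc=[15]
#2 0x3d→b15/s1 VC-HIT; vc=[13]
#3 0x36→b13/s1 VC-HIT; vc=[15]
#4 0x3e→b15/s1 VC-HIT; vc=[13]
#5 0x3f→b15/s1 L1-HIT; vc=[13]
#6 0x3c→b15/s1 L1-HIT; vc=[13]
#7 0x37→b13/s1 VC-HIT; vc=[15]
#8 0x3c→b15/s1 VC-HIT; vc=[13]
#9 0x3e→b15/s1 L1-HIT; vc=[13]
#10 0x15→b5/s1 MISS; vc=[13,15]

SEQ = [MISS, MISS, VC-HIT, VC-HIT, VC-HIT, L1-HIT, L1-HIT, VC-HIT, VC-HIT, L1-HIT, MISS]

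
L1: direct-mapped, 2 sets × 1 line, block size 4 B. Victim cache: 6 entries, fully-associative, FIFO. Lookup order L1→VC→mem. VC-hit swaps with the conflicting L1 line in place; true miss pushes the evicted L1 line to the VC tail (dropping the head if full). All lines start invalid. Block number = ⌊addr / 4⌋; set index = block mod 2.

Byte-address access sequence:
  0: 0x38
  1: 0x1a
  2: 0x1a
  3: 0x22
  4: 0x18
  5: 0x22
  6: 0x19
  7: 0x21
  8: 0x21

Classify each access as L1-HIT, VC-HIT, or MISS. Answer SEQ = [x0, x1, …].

  [0] addr=0x38 blk=14 s=0: MISS | VC []
  [1] addr=0x1a blk=6 s=0: MISS | VC [14]
  [2] addr=0x1a blk=6 s=0: L1-HIT | VC [14]
  [3] addr=0x22 blk=8 s=0: MISS | VC [14, 6]
  [4] addr=0x18 blk=6 s=0: VC-HIT | VC [14, 8]
  [5] addr=0x22 blk=8 s=0: VC-HIT | VC [14, 6]
  [6] addr=0x19 blk=6 s=0: VC-HIT | VC [14, 8]
  [7] addr=0x21 blk=8 s=0: VC-HIT | VC [14, 6]
  [8] addr=0x21 blk=8 s=0: L1-HIT | VC [14, 6]

SEQ = [MISS, MISS, L1-HIT, MISS, VC-HIT, VC-HIT, VC-HIT, VC-HIT, L1-HIT]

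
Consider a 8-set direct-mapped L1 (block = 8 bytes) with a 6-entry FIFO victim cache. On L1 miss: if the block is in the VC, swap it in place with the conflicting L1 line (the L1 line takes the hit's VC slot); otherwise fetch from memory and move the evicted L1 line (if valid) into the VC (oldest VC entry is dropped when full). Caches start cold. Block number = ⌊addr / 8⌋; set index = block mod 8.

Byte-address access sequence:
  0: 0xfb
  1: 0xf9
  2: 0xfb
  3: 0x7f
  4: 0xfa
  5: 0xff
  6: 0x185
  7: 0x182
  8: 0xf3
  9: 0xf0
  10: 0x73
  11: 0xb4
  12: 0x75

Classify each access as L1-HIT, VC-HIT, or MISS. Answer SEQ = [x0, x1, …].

SEQ = [MISS, L1-HIT, L1-HIT, MISS, VC-HIT, L1-HIT, MISS, L1-HIT, MISS, L1-HIT, MISS, MISS, VC-HIT]

0: 0xfb (blk 31, set 7) → MISS  vc=[]
1: 0xf9 (blk 31, set 7) → L1-HIT  vc=[]
2: 0xfb (blk 31, set 7) → L1-HIT  vc=[]
3: 0x7f (blk 15, set 7) → MISS  vc=[31]
4: 0xfa (blk 31, set 7) → VC-HIT  vc=[15]
5: 0xff (blk 31, set 7) → L1-HIT  vc=[15]
6: 0x185 (blk 48, set 0) → MISS  vc=[15]
7: 0x182 (blk 48, set 0) → L1-HIT  vc=[15]
8: 0xf3 (blk 30, set 6) → MISS  vc=[15]
9: 0xf0 (blk 30, set 6) → L1-HIT  vc=[15]
10: 0x73 (blk 14, set 6) → MISS  vc=[15, 30]
11: 0xb4 (blk 22, set 6) → MISS  vc=[15, 30, 14]
12: 0x75 (blk 14, set 6) → VC-HIT  vc=[15, 30, 22]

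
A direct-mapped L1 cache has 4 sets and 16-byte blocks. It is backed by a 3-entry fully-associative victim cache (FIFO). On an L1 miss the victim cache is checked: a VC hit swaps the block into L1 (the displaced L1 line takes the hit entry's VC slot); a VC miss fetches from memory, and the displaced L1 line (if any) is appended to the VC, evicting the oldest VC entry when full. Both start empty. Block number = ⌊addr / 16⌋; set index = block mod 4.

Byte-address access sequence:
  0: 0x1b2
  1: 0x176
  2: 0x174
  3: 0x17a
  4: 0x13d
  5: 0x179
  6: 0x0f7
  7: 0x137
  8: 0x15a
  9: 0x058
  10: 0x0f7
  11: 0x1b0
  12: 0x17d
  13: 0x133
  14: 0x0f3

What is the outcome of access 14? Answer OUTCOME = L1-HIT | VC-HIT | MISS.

  [0] addr=0x1b2 blk=27 s=3: MISS | VC []
  [1] addr=0x176 blk=23 s=3: MISS | VC [27]
  [2] addr=0x174 blk=23 s=3: L1-HIT | VC [27]
  [3] addr=0x17a blk=23 s=3: L1-HIT | VC [27]
  [4] addr=0x13d blk=19 s=3: MISS | VC [27, 23]
  [5] addr=0x179 blk=23 s=3: VC-HIT | VC [27, 19]
  [6] addr=0xf7 blk=15 s=3: MISS | VC [27, 19, 23]
  [7] addr=0x137 blk=19 s=3: VC-HIT | VC [27, 15, 23]
  [8] addr=0x15a blk=21 s=1: MISS | VC [27, 15, 23]
  [9] addr=0x58 blk=5 s=1: MISS | VC [15, 23, 21]
  [10] addr=0xf7 blk=15 s=3: VC-HIT | VC [19, 23, 21]
  [11] addr=0x1b0 blk=27 s=3: MISS | VC [23, 21, 15]
  [12] addr=0x17d blk=23 s=3: VC-HIT | VC [27, 21, 15]
  [13] addr=0x133 blk=19 s=3: MISS | VC [21, 15, 23]
  [14] addr=0xf3 blk=15 s=3: VC-HIT | VC [21, 19, 23]

OUTCOME = VC-HIT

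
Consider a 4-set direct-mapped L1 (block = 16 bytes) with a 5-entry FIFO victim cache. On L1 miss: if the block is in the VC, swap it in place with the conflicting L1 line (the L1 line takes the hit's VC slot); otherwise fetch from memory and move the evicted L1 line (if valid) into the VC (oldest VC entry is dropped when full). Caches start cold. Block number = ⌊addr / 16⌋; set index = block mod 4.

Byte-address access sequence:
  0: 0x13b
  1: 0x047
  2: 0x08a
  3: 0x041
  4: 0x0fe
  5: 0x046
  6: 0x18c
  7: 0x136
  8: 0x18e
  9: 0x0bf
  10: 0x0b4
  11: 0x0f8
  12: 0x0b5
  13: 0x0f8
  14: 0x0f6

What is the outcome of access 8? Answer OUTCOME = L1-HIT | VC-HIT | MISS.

#0 0x13b→b19/s3 MISS; vc=[]
#1 0x47→b4/s0 MISS; vc=[]
#2 0x8a→b8/s0 MISS; vc=[4]
#3 0x41→b4/s0 VC-HIT; vc=[8]
#4 0xfe→b15/s3 MISS; vc=[8,19]
#5 0x46→b4/s0 L1-HIT; vc=[8,19]
#6 0x18c→b24/s0 MISS; vc=[8,19,4]
#7 0x136→b19/s3 VC-HIT; vc=[8,15,4]
#8 0x18e→b24/s0 L1-HIT; vc=[8,15,4]
#9 0xbf→b11/s3 MISS; vc=[8,15,4,19]
#10 0xb4→b11/s3 L1-HIT; vc=[8,15,4,19]
#11 0xf8→b15/s3 VC-HIT; vc=[8,11,4,19]
#12 0xb5→b11/s3 VC-HIT; vc=[8,15,4,19]
#13 0xf8→b15/s3 VC-HIT; vc=[8,11,4,19]
#14 0xf6→b15/s3 L1-HIT; vc=[8,11,4,19]

OUTCOME = L1-HIT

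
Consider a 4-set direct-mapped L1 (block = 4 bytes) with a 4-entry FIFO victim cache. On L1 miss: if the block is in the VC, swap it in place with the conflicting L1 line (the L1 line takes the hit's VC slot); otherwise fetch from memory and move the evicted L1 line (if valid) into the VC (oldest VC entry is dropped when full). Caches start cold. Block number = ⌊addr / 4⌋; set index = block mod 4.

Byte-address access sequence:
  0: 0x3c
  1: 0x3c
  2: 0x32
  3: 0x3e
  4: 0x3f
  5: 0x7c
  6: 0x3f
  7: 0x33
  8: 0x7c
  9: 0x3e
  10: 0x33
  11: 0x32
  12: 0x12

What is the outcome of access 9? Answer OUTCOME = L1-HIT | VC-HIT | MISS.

  [0] addr=0x3c blk=15 s=3: MISS | VC []
  [1] addr=0x3c blk=15 s=3: L1-HIT | VC []
  [2] addr=0x32 blk=12 s=0: MISS | VC []
  [3] addr=0x3e blk=15 s=3: L1-HIT | VC []
  [4] addr=0x3f blk=15 s=3: L1-HIT | VC []
  [5] addr=0x7c blk=31 s=3: MISS | VC [15]
  [6] addr=0x3f blk=15 s=3: VC-HIT | VC [31]
  [7] addr=0x33 blk=12 s=0: L1-HIT | VC [31]
  [8] addr=0x7c blk=31 s=3: VC-HIT | VC [15]
  [9] addr=0x3e blk=15 s=3: VC-HIT | VC [31]
  [10] addr=0x33 blk=12 s=0: L1-HIT | VC [31]
  [11] addr=0x32 blk=12 s=0: L1-HIT | VC [31]
  [12] addr=0x12 blk=4 s=0: MISS | VC [31, 12]

OUTCOME = VC-HIT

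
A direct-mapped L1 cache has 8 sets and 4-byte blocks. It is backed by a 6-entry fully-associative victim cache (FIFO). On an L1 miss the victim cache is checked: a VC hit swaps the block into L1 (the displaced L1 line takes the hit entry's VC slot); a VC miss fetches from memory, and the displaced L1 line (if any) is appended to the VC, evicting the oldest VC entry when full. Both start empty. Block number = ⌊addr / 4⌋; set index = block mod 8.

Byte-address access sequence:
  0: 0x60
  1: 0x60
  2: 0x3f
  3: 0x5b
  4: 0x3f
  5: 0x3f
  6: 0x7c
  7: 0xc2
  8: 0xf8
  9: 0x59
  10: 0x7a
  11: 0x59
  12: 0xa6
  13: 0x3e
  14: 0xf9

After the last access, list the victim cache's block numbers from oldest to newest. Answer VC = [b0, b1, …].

0: 0x60 (blk 24, set 0) → MISS  vc=[]
1: 0x60 (blk 24, set 0) → L1-HIT  vc=[]
2: 0x3f (blk 15, set 7) → MISS  vc=[]
3: 0x5b (blk 22, set 6) → MISS  vc=[]
4: 0x3f (blk 15, set 7) → L1-HIT  vc=[]
5: 0x3f (blk 15, set 7) → L1-HIT  vc=[]
6: 0x7c (blk 31, set 7) → MISS  vc=[15]
7: 0xc2 (blk 48, set 0) → MISS  vc=[15, 24]
8: 0xf8 (blk 62, set 6) → MISS  vc=[15, 24, 22]
9: 0x59 (blk 22, set 6) → VC-HIT  vc=[15, 24, 62]
10: 0x7a (blk 30, set 6) → MISS  vc=[15, 24, 62, 22]
11: 0x59 (blk 22, set 6) → VC-HIT  vc=[15, 24, 62, 30]
12: 0xa6 (blk 41, set 1) → MISS  vc=[15, 24, 62, 30]
13: 0x3e (blk 15, set 7) → VC-HIT  vc=[31, 24, 62, 30]
14: 0xf9 (blk 62, set 6) → VC-HIT  vc=[31, 24, 22, 30]

VC = [31, 24, 22, 30]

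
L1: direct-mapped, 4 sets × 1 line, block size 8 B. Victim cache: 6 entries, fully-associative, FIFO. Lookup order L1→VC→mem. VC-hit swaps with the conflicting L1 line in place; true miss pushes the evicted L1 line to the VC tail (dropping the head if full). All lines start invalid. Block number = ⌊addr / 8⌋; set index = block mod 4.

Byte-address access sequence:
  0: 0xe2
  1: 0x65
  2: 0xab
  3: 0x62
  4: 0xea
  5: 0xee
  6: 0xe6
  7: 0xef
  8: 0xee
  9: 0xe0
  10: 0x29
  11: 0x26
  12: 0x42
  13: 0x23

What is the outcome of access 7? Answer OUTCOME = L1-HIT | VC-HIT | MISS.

OUTCOME = L1-HIT

  [0] addr=0xe2 blk=28 s=0: MISS | VC []
  [1] addr=0x65 blk=12 s=0: MISS | VC [28]
  [2] addr=0xab blk=21 s=1: MISS | VC [28]
  [3] addr=0x62 blk=12 s=0: L1-HIT | VC [28]
  [4] addr=0xea blk=29 s=1: MISS | VC [28, 21]
  [5] addr=0xee blk=29 s=1: L1-HIT | VC [28, 21]
  [6] addr=0xe6 blk=28 s=0: VC-HIT | VC [12, 21]
  [7] addr=0xef blk=29 s=1: L1-HIT | VC [12, 21]
  [8] addr=0xee blk=29 s=1: L1-HIT | VC [12, 21]
  [9] addr=0xe0 blk=28 s=0: L1-HIT | VC [12, 21]
  [10] addr=0x29 blk=5 s=1: MISS | VC [12, 21, 29]
  [11] addr=0x26 blk=4 s=0: MISS | VC [12, 21, 29, 28]
  [12] addr=0x42 blk=8 s=0: MISS | VC [12, 21, 29, 28, 4]
  [13] addr=0x23 blk=4 s=0: VC-HIT | VC [12, 21, 29, 28, 8]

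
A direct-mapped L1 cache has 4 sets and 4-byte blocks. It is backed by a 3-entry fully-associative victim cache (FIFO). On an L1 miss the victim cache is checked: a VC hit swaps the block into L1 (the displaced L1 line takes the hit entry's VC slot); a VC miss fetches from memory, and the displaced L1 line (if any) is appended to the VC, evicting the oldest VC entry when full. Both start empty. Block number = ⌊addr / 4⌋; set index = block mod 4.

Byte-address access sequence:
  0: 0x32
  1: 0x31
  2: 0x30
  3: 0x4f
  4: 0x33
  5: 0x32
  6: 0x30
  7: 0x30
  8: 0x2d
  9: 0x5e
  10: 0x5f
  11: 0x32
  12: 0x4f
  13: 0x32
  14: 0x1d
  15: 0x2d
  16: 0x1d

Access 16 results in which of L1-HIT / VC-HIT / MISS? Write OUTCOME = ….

OUTCOME = VC-HIT

0: 0x32 (blk 12, set 0) → MISS  vc=[]
1: 0x31 (blk 12, set 0) → L1-HIT  vc=[]
2: 0x30 (blk 12, set 0) → L1-HIT  vc=[]
3: 0x4f (blk 19, set 3) → MISS  vc=[]
4: 0x33 (blk 12, set 0) → L1-HIT  vc=[]
5: 0x32 (blk 12, set 0) → L1-HIT  vc=[]
6: 0x30 (blk 12, set 0) → L1-HIT  vc=[]
7: 0x30 (blk 12, set 0) → L1-HIT  vc=[]
8: 0x2d (blk 11, set 3) → MISS  vc=[19]
9: 0x5e (blk 23, set 3) → MISS  vc=[19, 11]
10: 0x5f (blk 23, set 3) → L1-HIT  vc=[19, 11]
11: 0x32 (blk 12, set 0) → L1-HIT  vc=[19, 11]
12: 0x4f (blk 19, set 3) → VC-HIT  vc=[23, 11]
13: 0x32 (blk 12, set 0) → L1-HIT  vc=[23, 11]
14: 0x1d (blk 7, set 3) → MISS  vc=[23, 11, 19]
15: 0x2d (blk 11, set 3) → VC-HIT  vc=[23, 7, 19]
16: 0x1d (blk 7, set 3) → VC-HIT  vc=[23, 11, 19]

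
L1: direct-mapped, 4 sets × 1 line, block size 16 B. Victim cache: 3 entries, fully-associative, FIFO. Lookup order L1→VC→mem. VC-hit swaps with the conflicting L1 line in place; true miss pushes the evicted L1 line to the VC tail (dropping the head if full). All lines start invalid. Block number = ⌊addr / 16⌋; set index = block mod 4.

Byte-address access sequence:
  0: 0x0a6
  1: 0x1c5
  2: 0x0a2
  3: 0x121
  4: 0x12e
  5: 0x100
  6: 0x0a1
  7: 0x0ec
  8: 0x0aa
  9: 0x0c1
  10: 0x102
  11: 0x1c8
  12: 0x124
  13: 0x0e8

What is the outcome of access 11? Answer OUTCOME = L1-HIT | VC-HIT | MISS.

OUTCOME = VC-HIT

#0 0xa6→b10/s2 MISS; vc=[]
#1 0x1c5→b28/s0 MISS; vc=[]
#2 0xa2→b10/s2 L1-HIT; vc=[]
#3 0x121→b18/s2 MISS; vc=[10]
#4 0x12e→b18/s2 L1-HIT; vc=[10]
#5 0x100→b16/s0 MISS; vc=[10,28]
#6 0xa1→b10/s2 VC-HIT; vc=[18,28]
#7 0xec→b14/s2 MISS; vc=[18,28,10]
#8 0xaa→b10/s2 VC-HIT; vc=[18,28,14]
#9 0xc1→b12/s0 MISS; vc=[28,14,16]
#10 0x102→b16/s0 VC-HIT; vc=[28,14,12]
#11 0x1c8→b28/s0 VC-HIT; vc=[16,14,12]
#12 0x124→b18/s2 MISS; vc=[14,12,10]
#13 0xe8→b14/s2 VC-HIT; vc=[18,12,10]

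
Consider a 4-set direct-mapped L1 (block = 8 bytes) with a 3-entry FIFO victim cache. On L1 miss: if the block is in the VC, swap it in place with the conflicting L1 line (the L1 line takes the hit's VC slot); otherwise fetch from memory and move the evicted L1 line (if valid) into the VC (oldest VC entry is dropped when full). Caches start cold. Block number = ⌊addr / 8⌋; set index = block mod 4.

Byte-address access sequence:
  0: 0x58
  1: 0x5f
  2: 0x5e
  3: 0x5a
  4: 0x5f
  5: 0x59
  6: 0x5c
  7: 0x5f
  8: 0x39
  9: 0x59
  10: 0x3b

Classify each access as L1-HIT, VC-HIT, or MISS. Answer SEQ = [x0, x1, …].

0: 0x58 (blk 11, set 3) → MISS  vc=[]
1: 0x5f (blk 11, set 3) → L1-HIT  vc=[]
2: 0x5e (blk 11, set 3) → L1-HIT  vc=[]
3: 0x5a (blk 11, set 3) → L1-HIT  vc=[]
4: 0x5f (blk 11, set 3) → L1-HIT  vc=[]
5: 0x59 (blk 11, set 3) → L1-HIT  vc=[]
6: 0x5c (blk 11, set 3) → L1-HIT  vc=[]
7: 0x5f (blk 11, set 3) → L1-HIT  vc=[]
8: 0x39 (blk 7, set 3) → MISS  vc=[11]
9: 0x59 (blk 11, set 3) → VC-HIT  vc=[7]
10: 0x3b (blk 7, set 3) → VC-HIT  vc=[11]

SEQ = [MISS, L1-HIT, L1-HIT, L1-HIT, L1-HIT, L1-HIT, L1-HIT, L1-HIT, MISS, VC-HIT, VC-HIT]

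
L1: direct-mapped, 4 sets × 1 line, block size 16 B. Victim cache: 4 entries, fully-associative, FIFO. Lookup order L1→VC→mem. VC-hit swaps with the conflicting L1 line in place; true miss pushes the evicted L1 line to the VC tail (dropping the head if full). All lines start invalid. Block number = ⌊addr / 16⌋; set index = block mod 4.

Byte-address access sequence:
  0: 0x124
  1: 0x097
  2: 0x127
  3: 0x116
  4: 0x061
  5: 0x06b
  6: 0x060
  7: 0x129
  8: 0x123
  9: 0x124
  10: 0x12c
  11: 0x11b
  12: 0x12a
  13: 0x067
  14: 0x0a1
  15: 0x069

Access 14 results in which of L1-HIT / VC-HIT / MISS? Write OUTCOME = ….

#0 0x124→b18/s2 MISS; vc=[]
#1 0x97→b9/s1 MISS; vc=[]
#2 0x127→b18/s2 L1-HIT; vc=[]
#3 0x116→b17/s1 MISS; vc=[9]
#4 0x61→b6/s2 MISS; vc=[9,18]
#5 0x6b→b6/s2 L1-HIT; vc=[9,18]
#6 0x60→b6/s2 L1-HIT; vc=[9,18]
#7 0x129→b18/s2 VC-HIT; vc=[9,6]
#8 0x123→b18/s2 L1-HIT; vc=[9,6]
#9 0x124→b18/s2 L1-HIT; vc=[9,6]
#10 0x12c→b18/s2 L1-HIT; vc=[9,6]
#11 0x11b→b17/s1 L1-HIT; vc=[9,6]
#12 0x12a→b18/s2 L1-HIT; vc=[9,6]
#13 0x67→b6/s2 VC-HIT; vc=[9,18]
#14 0xa1→b10/s2 MISS; vc=[9,18,6]
#15 0x69→b6/s2 VC-HIT; vc=[9,18,10]

OUTCOME = MISS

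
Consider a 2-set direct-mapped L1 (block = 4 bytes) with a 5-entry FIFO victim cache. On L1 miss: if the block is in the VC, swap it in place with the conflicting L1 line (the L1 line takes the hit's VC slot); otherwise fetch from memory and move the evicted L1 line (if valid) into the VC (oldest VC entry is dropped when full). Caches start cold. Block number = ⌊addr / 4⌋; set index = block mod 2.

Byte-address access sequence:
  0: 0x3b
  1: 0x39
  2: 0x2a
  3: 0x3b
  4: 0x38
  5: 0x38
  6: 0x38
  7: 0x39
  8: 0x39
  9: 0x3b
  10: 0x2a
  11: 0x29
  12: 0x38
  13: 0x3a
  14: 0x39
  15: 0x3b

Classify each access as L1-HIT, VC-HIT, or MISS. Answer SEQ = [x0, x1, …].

  [0] addr=0x3b blk=14 s=0: MISS | VC []
  [1] addr=0x39 blk=14 s=0: L1-HIT | VC []
  [2] addr=0x2a blk=10 s=0: MISS | VC [14]
  [3] addr=0x3b blk=14 s=0: VC-HIT | VC [10]
  [4] addr=0x38 blk=14 s=0: L1-HIT | VC [10]
  [5] addr=0x38 blk=14 s=0: L1-HIT | VC [10]
  [6] addr=0x38 blk=14 s=0: L1-HIT | VC [10]
  [7] addr=0x39 blk=14 s=0: L1-HIT | VC [10]
  [8] addr=0x39 blk=14 s=0: L1-HIT | VC [10]
  [9] addr=0x3b blk=14 s=0: L1-HIT | VC [10]
  [10] addr=0x2a blk=10 s=0: VC-HIT | VC [14]
  [11] addr=0x29 blk=10 s=0: L1-HIT | VC [14]
  [12] addr=0x38 blk=14 s=0: VC-HIT | VC [10]
  [13] addr=0x3a blk=14 s=0: L1-HIT | VC [10]
  [14] addr=0x39 blk=14 s=0: L1-HIT | VC [10]
  [15] addr=0x3b blk=14 s=0: L1-HIT | VC [10]

SEQ = [MISS, L1-HIT, MISS, VC-HIT, L1-HIT, L1-HIT, L1-HIT, L1-HIT, L1-HIT, L1-HIT, VC-HIT, L1-HIT, VC-HIT, L1-HIT, L1-HIT, L1-HIT]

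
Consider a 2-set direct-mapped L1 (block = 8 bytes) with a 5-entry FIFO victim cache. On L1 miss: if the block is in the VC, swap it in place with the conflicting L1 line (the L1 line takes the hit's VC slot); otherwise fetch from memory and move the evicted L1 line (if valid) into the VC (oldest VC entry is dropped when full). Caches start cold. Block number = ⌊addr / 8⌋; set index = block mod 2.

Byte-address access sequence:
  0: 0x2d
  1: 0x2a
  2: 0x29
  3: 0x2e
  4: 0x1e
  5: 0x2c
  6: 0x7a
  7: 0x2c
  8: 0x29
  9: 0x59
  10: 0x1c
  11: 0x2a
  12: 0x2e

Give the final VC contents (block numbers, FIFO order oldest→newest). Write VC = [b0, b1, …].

VC = [11, 15, 3]

0: 0x2d (blk 5, set 1) → MISS  vc=[]
1: 0x2a (blk 5, set 1) → L1-HIT  vc=[]
2: 0x29 (blk 5, set 1) → L1-HIT  vc=[]
3: 0x2e (blk 5, set 1) → L1-HIT  vc=[]
4: 0x1e (blk 3, set 1) → MISS  vc=[5]
5: 0x2c (blk 5, set 1) → VC-HIT  vc=[3]
6: 0x7a (blk 15, set 1) → MISS  vc=[3, 5]
7: 0x2c (blk 5, set 1) → VC-HIT  vc=[3, 15]
8: 0x29 (blk 5, set 1) → L1-HIT  vc=[3, 15]
9: 0x59 (blk 11, set 1) → MISS  vc=[3, 15, 5]
10: 0x1c (blk 3, set 1) → VC-HIT  vc=[11, 15, 5]
11: 0x2a (blk 5, set 1) → VC-HIT  vc=[11, 15, 3]
12: 0x2e (blk 5, set 1) → L1-HIT  vc=[11, 15, 3]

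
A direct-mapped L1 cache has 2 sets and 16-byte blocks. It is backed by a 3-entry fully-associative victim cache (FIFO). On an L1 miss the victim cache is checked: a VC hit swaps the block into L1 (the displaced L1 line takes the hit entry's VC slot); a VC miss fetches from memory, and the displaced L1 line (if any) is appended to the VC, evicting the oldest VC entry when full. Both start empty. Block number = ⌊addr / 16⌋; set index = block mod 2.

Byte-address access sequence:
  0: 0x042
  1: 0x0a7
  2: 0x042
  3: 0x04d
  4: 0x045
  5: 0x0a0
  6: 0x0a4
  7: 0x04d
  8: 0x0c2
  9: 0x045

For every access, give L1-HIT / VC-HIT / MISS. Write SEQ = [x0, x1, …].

SEQ = [MISS, MISS, VC-HIT, L1-HIT, L1-HIT, VC-HIT, L1-HIT, VC-HIT, MISS, VC-HIT]

0: 0x42 (blk 4, set 0) → MISS  vc=[]
1: 0xa7 (blk 10, set 0) → MISS  vc=[4]
2: 0x42 (blk 4, set 0) → VC-HIT  vc=[10]
3: 0x4d (blk 4, set 0) → L1-HIT  vc=[10]
4: 0x45 (blk 4, set 0) → L1-HIT  vc=[10]
5: 0xa0 (blk 10, set 0) → VC-HIT  vc=[4]
6: 0xa4 (blk 10, set 0) → L1-HIT  vc=[4]
7: 0x4d (blk 4, set 0) → VC-HIT  vc=[10]
8: 0xc2 (blk 12, set 0) → MISS  vc=[10, 4]
9: 0x45 (blk 4, set 0) → VC-HIT  vc=[10, 12]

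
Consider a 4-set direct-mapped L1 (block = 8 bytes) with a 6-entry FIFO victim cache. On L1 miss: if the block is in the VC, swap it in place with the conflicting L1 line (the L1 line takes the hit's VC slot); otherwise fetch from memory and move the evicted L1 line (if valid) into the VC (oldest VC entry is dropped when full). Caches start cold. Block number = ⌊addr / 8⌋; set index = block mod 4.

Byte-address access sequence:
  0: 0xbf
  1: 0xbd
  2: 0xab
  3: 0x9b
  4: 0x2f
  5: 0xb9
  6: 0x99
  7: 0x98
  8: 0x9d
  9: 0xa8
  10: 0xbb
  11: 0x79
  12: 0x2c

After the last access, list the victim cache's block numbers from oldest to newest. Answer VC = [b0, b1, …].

0: 0xbf (blk 23, set 3) → MISS  vc=[]
1: 0xbd (blk 23, set 3) → L1-HIT  vc=[]
2: 0xab (blk 21, set 1) → MISS  vc=[]
3: 0x9b (blk 19, set 3) → MISS  vc=[23]
4: 0x2f (blk 5, set 1) → MISS  vc=[23, 21]
5: 0xb9 (blk 23, set 3) → VC-HIT  vc=[19, 21]
6: 0x99 (blk 19, set 3) → VC-HIT  vc=[23, 21]
7: 0x98 (blk 19, set 3) → L1-HIT  vc=[23, 21]
8: 0x9d (blk 19, set 3) → L1-HIT  vc=[23, 21]
9: 0xa8 (blk 21, set 1) → VC-HIT  vc=[23, 5]
10: 0xbb (blk 23, set 3) → VC-HIT  vc=[19, 5]
11: 0x79 (blk 15, set 3) → MISS  vc=[19, 5, 23]
12: 0x2c (blk 5, set 1) → VC-HIT  vc=[19, 21, 23]

VC = [19, 21, 23]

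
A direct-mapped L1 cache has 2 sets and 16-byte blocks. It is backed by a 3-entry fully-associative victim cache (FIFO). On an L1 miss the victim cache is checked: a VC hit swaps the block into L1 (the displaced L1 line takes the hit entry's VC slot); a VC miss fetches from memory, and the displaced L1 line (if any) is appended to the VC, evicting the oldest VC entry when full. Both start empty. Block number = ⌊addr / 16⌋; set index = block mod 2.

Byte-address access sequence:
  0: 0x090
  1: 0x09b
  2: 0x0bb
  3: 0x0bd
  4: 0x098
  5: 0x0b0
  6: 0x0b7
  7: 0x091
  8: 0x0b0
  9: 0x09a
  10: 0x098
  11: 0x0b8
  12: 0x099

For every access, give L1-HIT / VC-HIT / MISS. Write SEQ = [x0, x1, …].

  [0] addr=0x90 blk=9 s=1: MISS | VC []
  [1] addr=0x9b blk=9 s=1: L1-HIT | VC []
  [2] addr=0xbb blk=11 s=1: MISS | VC [9]
  [3] addr=0xbd blk=11 s=1: L1-HIT | VC [9]
  [4] addr=0x98 blk=9 s=1: VC-HIT | VC [11]
  [5] addr=0xb0 blk=11 s=1: VC-HIT | VC [9]
  [6] addr=0xb7 blk=11 s=1: L1-HIT | VC [9]
  [7] addr=0x91 blk=9 s=1: VC-HIT | VC [11]
  [8] addr=0xb0 blk=11 s=1: VC-HIT | VC [9]
  [9] addr=0x9a blk=9 s=1: VC-HIT | VC [11]
  [10] addr=0x98 blk=9 s=1: L1-HIT | VC [11]
  [11] addr=0xb8 blk=11 s=1: VC-HIT | VC [9]
  [12] addr=0x99 blk=9 s=1: VC-HIT | VC [11]

SEQ = [MISS, L1-HIT, MISS, L1-HIT, VC-HIT, VC-HIT, L1-HIT, VC-HIT, VC-HIT, VC-HIT, L1-HIT, VC-HIT, VC-HIT]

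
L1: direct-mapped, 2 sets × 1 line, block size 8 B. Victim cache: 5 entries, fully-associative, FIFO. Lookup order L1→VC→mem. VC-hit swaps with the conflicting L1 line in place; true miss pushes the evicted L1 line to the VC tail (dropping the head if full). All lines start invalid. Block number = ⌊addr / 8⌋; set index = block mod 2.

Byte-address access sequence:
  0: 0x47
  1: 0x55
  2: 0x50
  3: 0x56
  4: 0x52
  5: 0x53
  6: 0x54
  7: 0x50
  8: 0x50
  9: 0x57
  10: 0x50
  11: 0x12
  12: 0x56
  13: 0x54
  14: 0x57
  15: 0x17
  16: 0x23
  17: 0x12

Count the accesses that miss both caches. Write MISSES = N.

MISSES = 4

  [0] addr=0x47 blk=8 s=0: MISS | VC []
  [1] addr=0x55 blk=10 s=0: MISS | VC [8]
  [2] addr=0x50 blk=10 s=0: L1-HIT | VC [8]
  [3] addr=0x56 blk=10 s=0: L1-HIT | VC [8]
  [4] addr=0x52 blk=10 s=0: L1-HIT | VC [8]
  [5] addr=0x53 blk=10 s=0: L1-HIT | VC [8]
  [6] addr=0x54 blk=10 s=0: L1-HIT | VC [8]
  [7] addr=0x50 blk=10 s=0: L1-HIT | VC [8]
  [8] addr=0x50 blk=10 s=0: L1-HIT | VC [8]
  [9] addr=0x57 blk=10 s=0: L1-HIT | VC [8]
  [10] addr=0x50 blk=10 s=0: L1-HIT | VC [8]
  [11] addr=0x12 blk=2 s=0: MISS | VC [8, 10]
  [12] addr=0x56 blk=10 s=0: VC-HIT | VC [8, 2]
  [13] addr=0x54 blk=10 s=0: L1-HIT | VC [8, 2]
  [14] addr=0x57 blk=10 s=0: L1-HIT | VC [8, 2]
  [15] addr=0x17 blk=2 s=0: VC-HIT | VC [8, 10]
  [16] addr=0x23 blk=4 s=0: MISS | VC [8, 10, 2]
  [17] addr=0x12 blk=2 s=0: VC-HIT | VC [8, 10, 4]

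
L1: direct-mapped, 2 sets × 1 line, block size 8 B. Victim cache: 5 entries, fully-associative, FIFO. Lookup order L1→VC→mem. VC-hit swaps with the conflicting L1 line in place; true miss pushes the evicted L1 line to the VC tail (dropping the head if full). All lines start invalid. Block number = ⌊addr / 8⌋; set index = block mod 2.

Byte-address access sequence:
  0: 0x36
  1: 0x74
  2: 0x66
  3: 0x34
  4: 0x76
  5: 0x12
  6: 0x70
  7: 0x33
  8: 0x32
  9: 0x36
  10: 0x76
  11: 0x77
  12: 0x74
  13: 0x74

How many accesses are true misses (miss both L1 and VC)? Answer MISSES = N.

MISSES = 4

0: 0x36 (blk 6, set 0) → MISS  vc=[]
1: 0x74 (blk 14, set 0) → MISS  vc=[6]
2: 0x66 (blk 12, set 0) → MISS  vc=[6, 14]
3: 0x34 (blk 6, set 0) → VC-HIT  vc=[12, 14]
4: 0x76 (blk 14, set 0) → VC-HIT  vc=[12, 6]
5: 0x12 (blk 2, set 0) → MISS  vc=[12, 6, 14]
6: 0x70 (blk 14, set 0) → VC-HIT  vc=[12, 6, 2]
7: 0x33 (blk 6, set 0) → VC-HIT  vc=[12, 14, 2]
8: 0x32 (blk 6, set 0) → L1-HIT  vc=[12, 14, 2]
9: 0x36 (blk 6, set 0) → L1-HIT  vc=[12, 14, 2]
10: 0x76 (blk 14, set 0) → VC-HIT  vc=[12, 6, 2]
11: 0x77 (blk 14, set 0) → L1-HIT  vc=[12, 6, 2]
12: 0x74 (blk 14, set 0) → L1-HIT  vc=[12, 6, 2]
13: 0x74 (blk 14, set 0) → L1-HIT  vc=[12, 6, 2]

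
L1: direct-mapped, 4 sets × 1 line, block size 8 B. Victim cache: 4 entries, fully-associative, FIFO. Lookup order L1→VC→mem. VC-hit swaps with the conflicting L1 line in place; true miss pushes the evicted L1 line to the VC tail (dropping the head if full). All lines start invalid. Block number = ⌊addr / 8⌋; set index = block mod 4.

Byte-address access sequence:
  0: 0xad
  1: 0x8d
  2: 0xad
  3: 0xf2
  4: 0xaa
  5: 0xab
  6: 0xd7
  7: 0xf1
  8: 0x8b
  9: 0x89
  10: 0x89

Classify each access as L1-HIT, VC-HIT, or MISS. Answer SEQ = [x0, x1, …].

SEQ = [MISS, MISS, VC-HIT, MISS, L1-HIT, L1-HIT, MISS, VC-HIT, VC-HIT, L1-HIT, L1-HIT]

#0 0xad→b21/s1 MISS; vc=[]
#1 0x8d→b17/s1 MISS; vc=[21]
#2 0xad→b21/s1 VC-HIT; vc=[17]
#3 0xf2→b30/s2 MISS; vc=[17]
#4 0xaa→b21/s1 L1-HIT; vc=[17]
#5 0xab→b21/s1 L1-HIT; vc=[17]
#6 0xd7→b26/s2 MISS; vc=[17,30]
#7 0xf1→b30/s2 VC-HIT; vc=[17,26]
#8 0x8b→b17/s1 VC-HIT; vc=[21,26]
#9 0x89→b17/s1 L1-HIT; vc=[21,26]
#10 0x89→b17/s1 L1-HIT; vc=[21,26]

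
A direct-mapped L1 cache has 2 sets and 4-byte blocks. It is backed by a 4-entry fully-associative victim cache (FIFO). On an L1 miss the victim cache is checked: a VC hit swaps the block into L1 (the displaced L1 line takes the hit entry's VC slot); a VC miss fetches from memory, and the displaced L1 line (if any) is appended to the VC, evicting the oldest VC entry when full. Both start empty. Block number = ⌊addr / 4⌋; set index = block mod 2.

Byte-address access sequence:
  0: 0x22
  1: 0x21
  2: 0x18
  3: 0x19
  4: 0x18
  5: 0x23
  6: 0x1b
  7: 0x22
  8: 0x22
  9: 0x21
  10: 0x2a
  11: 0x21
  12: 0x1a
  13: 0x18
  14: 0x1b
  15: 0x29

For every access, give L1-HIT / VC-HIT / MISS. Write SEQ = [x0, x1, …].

0: 0x22 (blk 8, set 0) → MISS  vc=[]
1: 0x21 (blk 8, set 0) → L1-HIT  vc=[]
2: 0x18 (blk 6, set 0) → MISS  vc=[8]
3: 0x19 (blk 6, set 0) → L1-HIT  vc=[8]
4: 0x18 (blk 6, set 0) → L1-HIT  vc=[8]
5: 0x23 (blk 8, set 0) → VC-HIT  vc=[6]
6: 0x1b (blk 6, set 0) → VC-HIT  vc=[8]
7: 0x22 (blk 8, set 0) → VC-HIT  vc=[6]
8: 0x22 (blk 8, set 0) → L1-HIT  vc=[6]
9: 0x21 (blk 8, set 0) → L1-HIT  vc=[6]
10: 0x2a (blk 10, set 0) → MISS  vc=[6, 8]
11: 0x21 (blk 8, set 0) → VC-HIT  vc=[6, 10]
12: 0x1a (blk 6, set 0) → VC-HIT  vc=[8, 10]
13: 0x18 (blk 6, set 0) → L1-HIT  vc=[8, 10]
14: 0x1b (blk 6, set 0) → L1-HIT  vc=[8, 10]
15: 0x29 (blk 10, set 0) → VC-HIT  vc=[8, 6]

SEQ = [MISS, L1-HIT, MISS, L1-HIT, L1-HIT, VC-HIT, VC-HIT, VC-HIT, L1-HIT, L1-HIT, MISS, VC-HIT, VC-HIT, L1-HIT, L1-HIT, VC-HIT]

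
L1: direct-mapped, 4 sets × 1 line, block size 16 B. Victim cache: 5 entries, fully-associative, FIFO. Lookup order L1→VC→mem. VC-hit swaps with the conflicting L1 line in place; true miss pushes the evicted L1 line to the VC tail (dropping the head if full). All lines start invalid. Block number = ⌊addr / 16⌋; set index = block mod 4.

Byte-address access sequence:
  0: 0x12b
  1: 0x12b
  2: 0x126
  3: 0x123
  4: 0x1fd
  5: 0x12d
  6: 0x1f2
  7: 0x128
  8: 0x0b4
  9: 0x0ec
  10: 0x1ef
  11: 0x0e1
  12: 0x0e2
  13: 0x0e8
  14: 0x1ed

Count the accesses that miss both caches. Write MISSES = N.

MISSES = 5

#0 0x12b→b18/s2 MISS; vc=[]
#1 0x12b→b18/s2 L1-HIT; vc=[]
#2 0x126→b18/s2 L1-HIT; vc=[]
#3 0x123→b18/s2 L1-HIT; vc=[]
#4 0x1fd→b31/s3 MISS; vc=[]
#5 0x12d→b18/s2 L1-HIT; vc=[]
#6 0x1f2→b31/s3 L1-HIT; vc=[]
#7 0x128→b18/s2 L1-HIT; vc=[]
#8 0xb4→b11/s3 MISS; vc=[31]
#9 0xec→b14/s2 MISS; vc=[31,18]
#10 0x1ef→b30/s2 MISS; vc=[31,18,14]
#11 0xe1→b14/s2 VC-HIT; vc=[31,18,30]
#12 0xe2→b14/s2 L1-HIT; vc=[31,18,30]
#13 0xe8→b14/s2 L1-HIT; vc=[31,18,30]
#14 0x1ed→b30/s2 VC-HIT; vc=[31,18,14]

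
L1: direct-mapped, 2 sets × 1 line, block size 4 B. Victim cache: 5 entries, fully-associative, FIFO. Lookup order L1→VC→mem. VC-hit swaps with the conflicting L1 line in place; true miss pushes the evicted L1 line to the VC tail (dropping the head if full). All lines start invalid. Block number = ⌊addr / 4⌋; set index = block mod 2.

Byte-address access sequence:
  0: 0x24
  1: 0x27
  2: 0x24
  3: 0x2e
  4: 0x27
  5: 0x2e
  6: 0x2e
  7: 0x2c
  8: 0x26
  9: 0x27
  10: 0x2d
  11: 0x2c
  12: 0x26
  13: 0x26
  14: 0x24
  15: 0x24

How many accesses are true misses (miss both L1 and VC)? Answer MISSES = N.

MISSES = 2

  [0] addr=0x24 blk=9 s=1: MISS | VC []
  [1] addr=0x27 blk=9 s=1: L1-HIT | VC []
  [2] addr=0x24 blk=9 s=1: L1-HIT | VC []
  [3] addr=0x2e blk=11 s=1: MISS | VC [9]
  [4] addr=0x27 blk=9 s=1: VC-HIT | VC [11]
  [5] addr=0x2e blk=11 s=1: VC-HIT | VC [9]
  [6] addr=0x2e blk=11 s=1: L1-HIT | VC [9]
  [7] addr=0x2c blk=11 s=1: L1-HIT | VC [9]
  [8] addr=0x26 blk=9 s=1: VC-HIT | VC [11]
  [9] addr=0x27 blk=9 s=1: L1-HIT | VC [11]
  [10] addr=0x2d blk=11 s=1: VC-HIT | VC [9]
  [11] addr=0x2c blk=11 s=1: L1-HIT | VC [9]
  [12] addr=0x26 blk=9 s=1: VC-HIT | VC [11]
  [13] addr=0x26 blk=9 s=1: L1-HIT | VC [11]
  [14] addr=0x24 blk=9 s=1: L1-HIT | VC [11]
  [15] addr=0x24 blk=9 s=1: L1-HIT | VC [11]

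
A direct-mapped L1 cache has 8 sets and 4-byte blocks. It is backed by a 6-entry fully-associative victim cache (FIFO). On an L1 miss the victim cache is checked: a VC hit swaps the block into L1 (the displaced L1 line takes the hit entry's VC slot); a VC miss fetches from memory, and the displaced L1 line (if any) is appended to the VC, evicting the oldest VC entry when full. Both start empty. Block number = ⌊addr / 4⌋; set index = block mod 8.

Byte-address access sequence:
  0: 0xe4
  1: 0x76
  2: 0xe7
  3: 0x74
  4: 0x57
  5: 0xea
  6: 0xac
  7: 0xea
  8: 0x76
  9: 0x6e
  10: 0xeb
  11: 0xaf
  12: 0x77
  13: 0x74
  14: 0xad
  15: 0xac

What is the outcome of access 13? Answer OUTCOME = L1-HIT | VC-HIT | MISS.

OUTCOME = L1-HIT

0: 0xe4 (blk 57, set 1) → MISS  vc=[]
1: 0x76 (blk 29, set 5) → MISS  vc=[]
2: 0xe7 (blk 57, set 1) → L1-HIT  vc=[]
3: 0x74 (blk 29, set 5) → L1-HIT  vc=[]
4: 0x57 (blk 21, set 5) → MISS  vc=[29]
5: 0xea (blk 58, set 2) → MISS  vc=[29]
6: 0xac (blk 43, set 3) → MISS  vc=[29]
7: 0xea (blk 58, set 2) → L1-HIT  vc=[29]
8: 0x76 (blk 29, set 5) → VC-HIT  vc=[21]
9: 0x6e (blk 27, set 3) → MISS  vc=[21, 43]
10: 0xeb (blk 58, set 2) → L1-HIT  vc=[21, 43]
11: 0xaf (blk 43, set 3) → VC-HIT  vc=[21, 27]
12: 0x77 (blk 29, set 5) → L1-HIT  vc=[21, 27]
13: 0x74 (blk 29, set 5) → L1-HIT  vc=[21, 27]
14: 0xad (blk 43, set 3) → L1-HIT  vc=[21, 27]
15: 0xac (blk 43, set 3) → L1-HIT  vc=[21, 27]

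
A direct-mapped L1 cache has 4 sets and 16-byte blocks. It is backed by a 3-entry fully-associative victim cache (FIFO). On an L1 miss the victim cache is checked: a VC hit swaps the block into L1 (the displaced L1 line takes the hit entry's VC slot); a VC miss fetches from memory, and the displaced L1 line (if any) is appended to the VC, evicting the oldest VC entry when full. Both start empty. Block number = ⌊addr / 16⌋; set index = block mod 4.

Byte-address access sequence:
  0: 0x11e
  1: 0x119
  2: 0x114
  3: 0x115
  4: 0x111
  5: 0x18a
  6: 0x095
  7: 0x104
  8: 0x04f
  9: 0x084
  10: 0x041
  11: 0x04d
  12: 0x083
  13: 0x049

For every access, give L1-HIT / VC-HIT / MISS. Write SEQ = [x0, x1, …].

  [0] addr=0x11e blk=17 s=1: MISS | VC []
  [1] addr=0x119 blk=17 s=1: L1-HIT | VC []
  [2] addr=0x114 blk=17 s=1: L1-HIT | VC []
  [3] addr=0x115 blk=17 s=1: L1-HIT | VC []
  [4] addr=0x111 blk=17 s=1: L1-HIT | VC []
  [5] addr=0x18a blk=24 s=0: MISS | VC []
  [6] addr=0x95 blk=9 s=1: MISS | VC [17]
  [7] addr=0x104 blk=16 s=0: MISS | VC [17, 24]
  [8] addr=0x4f blk=4 s=0: MISS | VC [17, 24, 16]
  [9] addr=0x84 blk=8 s=0: MISS | VC [24, 16, 4]
  [10] addr=0x41 blk=4 s=0: VC-HIT | VC [24, 16, 8]
  [11] addr=0x4d blk=4 s=0: L1-HIT | VC [24, 16, 8]
  [12] addr=0x83 blk=8 s=0: VC-HIT | VC [24, 16, 4]
  [13] addr=0x49 blk=4 s=0: VC-HIT | VC [24, 16, 8]

SEQ = [MISS, L1-HIT, L1-HIT, L1-HIT, L1-HIT, MISS, MISS, MISS, MISS, MISS, VC-HIT, L1-HIT, VC-HIT, VC-HIT]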